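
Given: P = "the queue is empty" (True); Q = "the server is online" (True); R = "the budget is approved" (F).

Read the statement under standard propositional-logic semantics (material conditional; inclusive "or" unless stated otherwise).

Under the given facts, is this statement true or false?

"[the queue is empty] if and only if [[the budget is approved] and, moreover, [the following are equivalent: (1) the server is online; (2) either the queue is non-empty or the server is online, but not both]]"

In symbols: P iff (R and (Q iff (not P xor Q)))

not P = not True = False
not P xor Q = False xor True = True
Q iff (not P xor Q) = True iff True = True
R and (Q iff (not P xor Q)) = False and True = False
P iff (R and (Q iff (not P xor Q))) = True iff False = False

False.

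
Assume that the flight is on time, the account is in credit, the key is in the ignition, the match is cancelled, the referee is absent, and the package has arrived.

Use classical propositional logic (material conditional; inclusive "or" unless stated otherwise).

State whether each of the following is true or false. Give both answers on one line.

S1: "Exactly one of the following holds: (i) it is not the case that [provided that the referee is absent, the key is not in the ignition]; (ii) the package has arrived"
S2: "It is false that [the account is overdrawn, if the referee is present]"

S1 F; S2 F

Let U = "the referee is present" (False), R = "the key is in the ignition" (True), V = "the package has arrived" (True), Q = "the account is overdrawn" (False).

S1: Formalization: not (not U -> not R) xor V

not U = not False = True
not R = not True = False
not U -> not R = True -> False = False
not (not U -> not R) = not False = True
not (not U -> not R) xor V = True xor True = False
Hence S1 is false.

S2: Parsed as not (U -> Q)

U -> Q = False -> False = True
not (U -> Q) = not True = False
Thus S2 is false.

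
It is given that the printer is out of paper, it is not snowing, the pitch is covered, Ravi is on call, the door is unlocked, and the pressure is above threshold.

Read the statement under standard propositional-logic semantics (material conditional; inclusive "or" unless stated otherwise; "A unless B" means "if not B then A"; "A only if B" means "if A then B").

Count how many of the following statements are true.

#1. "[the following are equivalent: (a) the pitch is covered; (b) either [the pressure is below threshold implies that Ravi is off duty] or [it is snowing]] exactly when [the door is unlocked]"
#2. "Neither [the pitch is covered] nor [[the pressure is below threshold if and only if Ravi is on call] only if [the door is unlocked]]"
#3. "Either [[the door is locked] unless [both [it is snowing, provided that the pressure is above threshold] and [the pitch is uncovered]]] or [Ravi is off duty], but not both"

1

Let L = "the pitch is covered" (T), Q = "the pressure is above threshold" (T), W = "Ravi is on call" (T), V = "it is snowing" (F), S = "the door is locked" (F).

#1: In symbols: (L ↔ ((¬Q → ¬W) ∨ V)) ↔ ¬S

¬Q = ¬T = F
¬W = ¬T = F
¬Q → ¬W = F → F = T
(¬Q → ¬W) ∨ V = T ∨ F = T
L ↔ ((¬Q → ¬W) ∨ V) = T ↔ T = T
¬S = ¬F = T
(L ↔ ((¬Q → ¬W) ∨ V)) ↔ ¬S = T ↔ T = T
Hence #1 is true.

#2: In symbols: L ↓ ((¬Q ↔ W) → ¬S)

¬Q = ¬T = F
¬Q ↔ W = F ↔ T = F
¬S = ¬F = T
(¬Q ↔ W) → ¬S = F → T = T
L ↓ ((¬Q ↔ W) → ¬S) = T ↓ T = F
Hence #2 is false.

#3: In symbols: (S ∨ ((Q → V) ∧ ¬L)) ⊕ ¬W

Q → V = T → F = F
¬L = ¬T = F
(Q → V) ∧ ¬L = F ∧ F = F
S ∨ ((Q → V) ∧ ¬L) = F ∨ F = F
¬W = ¬T = F
(S ∨ ((Q → V) ∧ ¬L)) ⊕ ¬W = F ⊕ F = F
Hence #3 is false.

True statements: 1 (#1).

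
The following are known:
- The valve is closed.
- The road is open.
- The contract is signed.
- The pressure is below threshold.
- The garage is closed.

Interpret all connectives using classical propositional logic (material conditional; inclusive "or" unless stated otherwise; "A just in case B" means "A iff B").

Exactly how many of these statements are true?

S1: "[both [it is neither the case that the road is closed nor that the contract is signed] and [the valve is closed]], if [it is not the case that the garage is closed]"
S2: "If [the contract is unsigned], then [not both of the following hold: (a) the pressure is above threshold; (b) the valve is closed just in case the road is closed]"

2

Let U = "the garage is closed" (T), Q = "the road is closed" (F), R = "the contract is signed" (T), P = "the valve is open" (F), S = "the pressure is above threshold" (F).

S1: In symbols: ~U -> ((Q nor R) & ~P)

~U = ~T = F
Q nor R = F nor T = F
~P = ~F = T
(Q nor R) & ~P = F & T = F
~U -> ((Q nor R) & ~P) = F -> F = T
Thus S1 is true.

S2: Formalization: ~R -> (S nand (~P <-> Q))

~R = ~T = F
~P = ~F = T
~P <-> Q = T <-> F = F
S nand (~P <-> Q) = F nand F = T
~R -> (S nand (~P <-> Q)) = F -> T = T
So S2 is true.

True statements: 2 (S1, S2).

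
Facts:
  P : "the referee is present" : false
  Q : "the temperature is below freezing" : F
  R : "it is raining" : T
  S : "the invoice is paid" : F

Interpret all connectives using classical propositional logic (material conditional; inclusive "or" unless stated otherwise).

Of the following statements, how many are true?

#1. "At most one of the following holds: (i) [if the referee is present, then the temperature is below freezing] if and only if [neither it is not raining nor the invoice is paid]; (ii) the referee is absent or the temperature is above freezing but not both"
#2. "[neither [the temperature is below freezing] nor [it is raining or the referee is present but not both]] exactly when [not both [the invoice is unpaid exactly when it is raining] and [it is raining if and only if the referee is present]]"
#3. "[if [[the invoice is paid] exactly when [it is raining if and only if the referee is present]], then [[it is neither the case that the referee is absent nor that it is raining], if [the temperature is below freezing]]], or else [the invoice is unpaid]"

#1: This is ((P -> Q) <-> (~R nor S)) nand (~P xor ~Q).

P -> Q = F -> F = T
~R = ~T = F
~R nor S = F nor F = T
(P -> Q) <-> (~R nor S) = T <-> T = T
~P = ~F = T
~Q = ~F = T
~P xor ~Q = T xor T = F
((P -> Q) <-> (~R nor S)) nand (~P xor ~Q) = T nand F = T
So #1 is true.

#2: Parsed as (Q nor (R xor P)) <-> ((~S <-> R) nand (R <-> P))

R xor P = T xor F = T
Q nor (R xor P) = F nor T = F
~S = ~F = T
~S <-> R = T <-> T = T
R <-> P = T <-> F = F
(~S <-> R) nand (R <-> P) = T nand F = T
(Q nor (R xor P)) <-> ((~S <-> R) nand (R <-> P)) = F <-> T = F
Thus #2 is false.

#3: This is ((S <-> (R <-> P)) -> (Q -> (~P nor R))) | ~S.

R <-> P = T <-> F = F
S <-> (R <-> P) = F <-> F = T
~P = ~F = T
~P nor R = T nor T = F
Q -> (~P nor R) = F -> F = T
(S <-> (R <-> P)) -> (Q -> (~P nor R)) = T -> T = T
~S = ~F = T
((S <-> (R <-> P)) -> (Q -> (~P nor R))) | ~S = T | T = T
So #3 is true.

Count: 2.

2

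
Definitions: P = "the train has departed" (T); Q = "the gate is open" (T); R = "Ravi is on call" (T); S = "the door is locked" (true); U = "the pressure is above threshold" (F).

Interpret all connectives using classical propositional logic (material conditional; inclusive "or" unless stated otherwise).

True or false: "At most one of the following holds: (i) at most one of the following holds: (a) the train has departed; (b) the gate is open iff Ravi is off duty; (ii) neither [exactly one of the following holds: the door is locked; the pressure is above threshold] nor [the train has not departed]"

true

Parsed as (P ↑ (Q ↔ ¬R)) ↑ ((S ⊕ U) ↓ ¬P)

¬R = ¬T = F
Q ↔ ¬R = T ↔ F = F
P ↑ (Q ↔ ¬R) = T ↑ F = T
S ⊕ U = T ⊕ F = T
¬P = ¬T = F
(S ⊕ U) ↓ ¬P = T ↓ F = F
(P ↑ (Q ↔ ¬R)) ↑ ((S ⊕ U) ↓ ¬P) = T ↑ F = T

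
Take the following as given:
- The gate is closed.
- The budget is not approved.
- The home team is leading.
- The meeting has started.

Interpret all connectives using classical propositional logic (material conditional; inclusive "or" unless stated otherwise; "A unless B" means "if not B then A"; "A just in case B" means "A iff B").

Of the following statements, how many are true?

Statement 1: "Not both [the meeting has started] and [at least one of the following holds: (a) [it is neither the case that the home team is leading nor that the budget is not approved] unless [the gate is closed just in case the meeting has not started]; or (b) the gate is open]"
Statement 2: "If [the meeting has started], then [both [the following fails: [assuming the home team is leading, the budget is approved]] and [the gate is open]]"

1

Let W = "the meeting has started" (T), R = "the home team is leading" (T), L = "the budget is approved" (F), N = "the gate is open" (F).

Statement 1: In symbols: W ↑ (((R ↓ ¬L) ∨ (¬N ↔ ¬W)) ∨ N)

¬L = ¬F = T
R ↓ ¬L = T ↓ T = F
¬N = ¬F = T
¬W = ¬T = F
¬N ↔ ¬W = T ↔ F = F
(R ↓ ¬L) ∨ (¬N ↔ ¬W) = F ∨ F = F
((R ↓ ¬L) ∨ (¬N ↔ ¬W)) ∨ N = F ∨ F = F
W ↑ (((R ↓ ¬L) ∨ (¬N ↔ ¬W)) ∨ N) = T ↑ F = T
So Statement 1 is true.

Statement 2: In symbols: W → (¬(R → L) ∧ N)

R → L = T → F = F
¬(R → L) = ¬F = T
¬(R → L) ∧ N = T ∧ F = F
W → (¬(R → L) ∧ N) = T → F = F
Thus Statement 2 is false.

Count: 1.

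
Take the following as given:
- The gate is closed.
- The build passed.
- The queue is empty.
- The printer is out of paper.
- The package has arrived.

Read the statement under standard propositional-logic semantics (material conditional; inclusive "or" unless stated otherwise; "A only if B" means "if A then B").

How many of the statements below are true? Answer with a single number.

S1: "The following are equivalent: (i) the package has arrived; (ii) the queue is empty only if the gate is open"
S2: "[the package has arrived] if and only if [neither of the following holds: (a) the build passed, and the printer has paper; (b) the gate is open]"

Let U = "the package has arrived" (T), R = "the queue is empty" (T), P = "the gate is open" (F), Q = "the build passed" (T), S = "the printer has paper" (F).

S1: Parsed as U ↔ (R → P)

R → P = T → F = F
U ↔ (R → P) = T ↔ F = F
So S1 is false.

S2: In symbols: U ↔ ((Q ∧ S) ↓ P)

Q ∧ S = T ∧ F = F
(Q ∧ S) ↓ P = F ↓ F = T
U ↔ ((Q ∧ S) ↓ P) = T ↔ T = T
Thus S2 is true.

Count: 1.

1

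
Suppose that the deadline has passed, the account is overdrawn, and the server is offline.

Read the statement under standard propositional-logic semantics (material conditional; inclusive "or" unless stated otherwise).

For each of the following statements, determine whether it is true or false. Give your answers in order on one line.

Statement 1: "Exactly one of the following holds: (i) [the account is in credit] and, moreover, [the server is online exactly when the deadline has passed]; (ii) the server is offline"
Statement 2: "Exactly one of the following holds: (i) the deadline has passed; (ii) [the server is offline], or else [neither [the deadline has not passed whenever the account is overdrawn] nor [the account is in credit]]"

Statement 1 true, Statement 2 false

Let Q = "the account is overdrawn" (T), R = "the server is online" (F), P = "the deadline has passed" (T).

Statement 1: This is (~Q & (R <-> P)) xor ~R.

~Q = ~T = F
R <-> P = F <-> T = F
~Q & (R <-> P) = F & F = F
~R = ~F = T
(~Q & (R <-> P)) xor ~R = F xor T = T
Hence Statement 1 is true.

Statement 2: Parsed as P xor (~R | ((Q -> ~P) nor ~Q))

~R = ~F = T
~P = ~T = F
Q -> ~P = T -> F = F
~Q = ~T = F
(Q -> ~P) nor ~Q = F nor F = T
~R | ((Q -> ~P) nor ~Q) = T | T = T
P xor (~R | ((Q -> ~P) nor ~Q)) = T xor T = F
Thus Statement 2 is false.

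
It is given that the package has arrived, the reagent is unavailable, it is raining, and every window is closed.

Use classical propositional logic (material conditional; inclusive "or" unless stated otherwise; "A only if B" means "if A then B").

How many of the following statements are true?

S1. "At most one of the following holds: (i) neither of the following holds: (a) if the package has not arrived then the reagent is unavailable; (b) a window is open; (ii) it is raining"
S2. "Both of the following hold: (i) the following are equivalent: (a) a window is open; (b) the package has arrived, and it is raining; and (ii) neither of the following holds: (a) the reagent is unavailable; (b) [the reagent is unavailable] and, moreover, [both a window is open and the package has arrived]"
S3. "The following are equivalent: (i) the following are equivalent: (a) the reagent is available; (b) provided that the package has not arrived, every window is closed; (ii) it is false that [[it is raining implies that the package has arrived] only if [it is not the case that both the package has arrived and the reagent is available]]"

Let N = "the package has arrived" (T), L = "the reagent is available" (F), R = "a window is open" (F), K = "it is raining" (T).

S1: Formalization: ((~N -> ~L) nor R) nand K

~N = ~T = F
~L = ~F = T
~N -> ~L = F -> T = T
(~N -> ~L) nor R = T nor F = F
((~N -> ~L) nor R) nand K = F nand T = T
So S1 is true.

S2: In symbols: (R <-> (N & K)) & (~L nor (~L & (R & N)))

N & K = T & T = T
R <-> (N & K) = F <-> T = F
~L = ~F = T
~L = ~F = T
R & N = F & T = F
~L & (R & N) = T & F = F
~L nor (~L & (R & N)) = T nor F = F
(R <-> (N & K)) & (~L nor (~L & (R & N))) = F & F = F
Hence S2 is false.

S3: Formalization: (L <-> (~N -> ~R)) <-> ~((K -> N) -> (N nand L))

~N = ~T = F
~R = ~F = T
~N -> ~R = F -> T = T
L <-> (~N -> ~R) = F <-> T = F
K -> N = T -> T = T
N nand L = T nand F = T
(K -> N) -> (N nand L) = T -> T = T
~((K -> N) -> (N nand L)) = ~T = F
(L <-> (~N -> ~R)) <-> ~((K -> N) -> (N nand L)) = F <-> F = T
So S3 is true.

Count: 2.

2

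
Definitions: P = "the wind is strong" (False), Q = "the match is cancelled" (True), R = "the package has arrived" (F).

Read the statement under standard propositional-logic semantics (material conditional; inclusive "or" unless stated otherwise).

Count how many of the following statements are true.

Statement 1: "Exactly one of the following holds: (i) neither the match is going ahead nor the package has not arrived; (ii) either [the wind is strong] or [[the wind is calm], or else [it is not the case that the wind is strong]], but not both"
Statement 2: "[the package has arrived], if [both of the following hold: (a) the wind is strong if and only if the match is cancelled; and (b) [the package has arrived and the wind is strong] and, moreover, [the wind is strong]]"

Statement 1: This is (not Q nor not R) xor (P xor (not P or not P)).

not Q = not True = False
not R = not False = True
not Q nor not R = False nor True = False
not P = not False = True
not P = not False = True
not P or not P = True or True = True
P xor (not P or not P) = False xor True = True
(not Q nor not R) xor (P xor (not P or not P)) = False xor True = True
Thus Statement 1 is true.

Statement 2: Parsed as ((P iff Q) and ((R and P) and P)) -> R

P iff Q = False iff True = False
R and P = False and False = False
(R and P) and P = False and False = False
(P iff Q) and ((R and P) and P) = False and False = False
((P iff Q) and ((R and P) and P)) -> R = False -> False = True
Thus Statement 2 is true.

2 of the 2 statements are true.

2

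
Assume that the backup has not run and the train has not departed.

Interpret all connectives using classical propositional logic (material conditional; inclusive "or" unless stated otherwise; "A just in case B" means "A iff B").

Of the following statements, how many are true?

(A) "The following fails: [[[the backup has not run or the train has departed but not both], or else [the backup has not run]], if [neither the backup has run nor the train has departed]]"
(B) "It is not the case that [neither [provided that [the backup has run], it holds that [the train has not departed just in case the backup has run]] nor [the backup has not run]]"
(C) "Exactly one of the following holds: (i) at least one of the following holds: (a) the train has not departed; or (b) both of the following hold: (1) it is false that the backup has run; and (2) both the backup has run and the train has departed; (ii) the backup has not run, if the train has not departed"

1

Let N = "the backup has run" (False), G = "the train has departed" (False).

(A): Parsed as not ((N nor G) -> ((not N xor G) or not N))

N nor G = False nor False = True
not N = not False = True
not N xor G = True xor False = True
not N = not False = True
(not N xor G) or not N = True or True = True
(N nor G) -> ((not N xor G) or not N) = True -> True = True
not ((N nor G) -> ((not N xor G) or not N)) = not True = False
Hence (A) is false.

(B): Parsed as not ((N -> (not G iff N)) nor not N)

not G = not False = True
not G iff N = True iff False = False
N -> (not G iff N) = False -> False = True
not N = not False = True
(N -> (not G iff N)) nor not N = True nor True = False
not ((N -> (not G iff N)) nor not N) = not False = True
So (B) is true.

(C): This is (not G or (not N and (N and G))) xor (not G -> not N).

not G = not False = True
not N = not False = True
N and G = False and False = False
not N and (N and G) = True and False = False
not G or (not N and (N and G)) = True or False = True
not G = not False = True
not N = not False = True
not G -> not N = True -> True = True
(not G or (not N and (N and G))) xor (not G -> not N) = True xor True = False
Hence (C) is false.

Count: 1.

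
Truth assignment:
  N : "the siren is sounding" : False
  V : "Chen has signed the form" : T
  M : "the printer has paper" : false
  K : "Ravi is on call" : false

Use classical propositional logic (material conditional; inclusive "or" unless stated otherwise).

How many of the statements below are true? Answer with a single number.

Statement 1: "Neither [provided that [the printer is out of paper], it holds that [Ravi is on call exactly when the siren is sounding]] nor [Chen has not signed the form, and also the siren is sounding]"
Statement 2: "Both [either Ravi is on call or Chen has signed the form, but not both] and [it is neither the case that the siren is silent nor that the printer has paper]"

0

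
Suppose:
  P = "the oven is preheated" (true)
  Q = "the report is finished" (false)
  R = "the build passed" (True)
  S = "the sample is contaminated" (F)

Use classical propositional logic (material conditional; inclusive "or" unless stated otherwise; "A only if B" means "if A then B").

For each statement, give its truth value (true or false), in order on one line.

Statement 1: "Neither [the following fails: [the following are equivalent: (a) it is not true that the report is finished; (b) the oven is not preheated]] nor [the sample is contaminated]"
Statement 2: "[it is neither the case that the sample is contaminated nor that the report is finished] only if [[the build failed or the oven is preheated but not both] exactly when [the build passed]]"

Statement 1 false; Statement 2 true

Statement 1: Parsed as ¬(¬Q ↔ ¬P) ↓ S

¬Q = ¬F = T
¬P = ¬T = F
¬Q ↔ ¬P = T ↔ F = F
¬(¬Q ↔ ¬P) = ¬F = T
¬(¬Q ↔ ¬P) ↓ S = T ↓ F = F
Thus Statement 1 is false.

Statement 2: This is (S ↓ Q) → ((¬R ⊕ P) ↔ R).

S ↓ Q = F ↓ F = T
¬R = ¬T = F
¬R ⊕ P = F ⊕ T = T
(¬R ⊕ P) ↔ R = T ↔ T = T
(S ↓ Q) → ((¬R ⊕ P) ↔ R) = T → T = T
So Statement 2 is true.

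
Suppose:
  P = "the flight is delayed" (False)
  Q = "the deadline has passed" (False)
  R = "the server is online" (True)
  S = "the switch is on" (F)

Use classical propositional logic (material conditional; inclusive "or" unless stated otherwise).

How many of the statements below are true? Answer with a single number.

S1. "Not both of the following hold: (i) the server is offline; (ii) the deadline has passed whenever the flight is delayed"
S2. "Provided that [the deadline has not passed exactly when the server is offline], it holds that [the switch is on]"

2

S1: Formalization: ¬R ↑ (P → Q)

¬R = ¬T = F
P → Q = F → F = T
¬R ↑ (P → Q) = F ↑ T = T
So S1 is true.

S2: In symbols: (¬Q ↔ ¬R) → S

¬Q = ¬F = T
¬R = ¬T = F
¬Q ↔ ¬R = T ↔ F = F
(¬Q ↔ ¬R) → S = F → F = T
So S2 is true.

2 of the 2 statements are true (S1, S2).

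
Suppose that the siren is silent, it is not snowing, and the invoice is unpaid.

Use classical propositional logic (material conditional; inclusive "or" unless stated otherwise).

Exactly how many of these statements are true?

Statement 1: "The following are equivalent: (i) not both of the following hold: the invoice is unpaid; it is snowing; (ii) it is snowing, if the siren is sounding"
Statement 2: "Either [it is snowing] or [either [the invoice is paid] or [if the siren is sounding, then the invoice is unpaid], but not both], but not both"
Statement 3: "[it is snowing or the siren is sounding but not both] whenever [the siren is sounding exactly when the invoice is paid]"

Let K = "the invoice is paid" (F), M = "it is snowing" (F), D = "the siren is sounding" (F).

Statement 1: This is (¬K ↑ M) ↔ (D → M).

¬K = ¬F = T
¬K ↑ M = T ↑ F = T
D → M = F → F = T
(¬K ↑ M) ↔ (D → M) = T ↔ T = T
Hence Statement 1 is true.

Statement 2: Parsed as M ⊕ (K ⊕ (D → ¬K))

¬K = ¬F = T
D → ¬K = F → T = T
K ⊕ (D → ¬K) = F ⊕ T = T
M ⊕ (K ⊕ (D → ¬K)) = F ⊕ T = T
Thus Statement 2 is true.

Statement 3: Formalization: (D ↔ K) → (M ⊕ D)

D ↔ K = F ↔ F = T
M ⊕ D = F ⊕ F = F
(D ↔ K) → (M ⊕ D) = T → F = F
Thus Statement 3 is false.

2 of the 3 statements are true (Statement 1, Statement 2).

2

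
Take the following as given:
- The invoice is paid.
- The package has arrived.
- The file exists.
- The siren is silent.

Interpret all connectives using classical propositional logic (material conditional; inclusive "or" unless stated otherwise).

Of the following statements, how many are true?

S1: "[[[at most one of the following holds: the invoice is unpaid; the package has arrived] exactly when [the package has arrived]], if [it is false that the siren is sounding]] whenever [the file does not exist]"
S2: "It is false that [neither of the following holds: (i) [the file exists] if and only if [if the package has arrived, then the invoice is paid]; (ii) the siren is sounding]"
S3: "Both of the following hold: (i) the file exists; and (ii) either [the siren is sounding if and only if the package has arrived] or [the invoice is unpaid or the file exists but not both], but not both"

3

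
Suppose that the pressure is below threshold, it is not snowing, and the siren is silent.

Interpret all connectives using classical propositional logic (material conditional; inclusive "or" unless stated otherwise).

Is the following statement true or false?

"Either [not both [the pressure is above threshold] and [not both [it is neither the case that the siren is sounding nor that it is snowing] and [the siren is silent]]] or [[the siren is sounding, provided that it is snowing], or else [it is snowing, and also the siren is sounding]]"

The statement is true.

Let P = "the pressure is above threshold" (False), R = "the siren is sounding" (False), Q = "it is snowing" (False).
In symbols: (P nand ((R nor Q) nand not R)) or ((Q -> R) or (Q and R))

R nor Q = False nor False = True
not R = not False = True
(R nor Q) nand not R = True nand True = False
P nand ((R nor Q) nand not R) = False nand False = True
Q -> R = False -> False = True
Q and R = False and False = False
(Q -> R) or (Q and R) = True or False = True
(P nand ((R nor Q) nand not R)) or ((Q -> R) or (Q and R)) = True or True = True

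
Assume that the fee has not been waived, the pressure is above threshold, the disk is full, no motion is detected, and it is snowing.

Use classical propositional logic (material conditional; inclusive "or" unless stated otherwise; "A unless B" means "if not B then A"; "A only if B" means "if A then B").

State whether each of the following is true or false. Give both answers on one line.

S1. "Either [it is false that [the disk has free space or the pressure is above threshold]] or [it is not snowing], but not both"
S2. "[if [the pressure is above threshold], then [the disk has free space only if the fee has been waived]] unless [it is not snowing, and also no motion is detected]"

Let R = "the disk is full" (T), Q = "the pressure is above threshold" (T), U = "it is snowing" (T), P = "the fee has been waived" (F), S = "motion is detected" (F).

S1: In symbols: ¬(¬R ∨ Q) ⊕ ¬U

¬R = ¬T = F
¬R ∨ Q = F ∨ T = T
¬(¬R ∨ Q) = ¬T = F
¬U = ¬T = F
¬(¬R ∨ Q) ⊕ ¬U = F ⊕ F = F
Thus S1 is false.

S2: Formalization: (Q → (¬R → P)) ∨ (¬U ∧ ¬S)

¬R = ¬T = F
¬R → P = F → F = T
Q → (¬R → P) = T → T = T
¬U = ¬T = F
¬S = ¬F = T
¬U ∧ ¬S = F ∧ T = F
(Q → (¬R → P)) ∨ (¬U ∧ ¬S) = T ∨ F = T
So S2 is true.

S1 false / S2 true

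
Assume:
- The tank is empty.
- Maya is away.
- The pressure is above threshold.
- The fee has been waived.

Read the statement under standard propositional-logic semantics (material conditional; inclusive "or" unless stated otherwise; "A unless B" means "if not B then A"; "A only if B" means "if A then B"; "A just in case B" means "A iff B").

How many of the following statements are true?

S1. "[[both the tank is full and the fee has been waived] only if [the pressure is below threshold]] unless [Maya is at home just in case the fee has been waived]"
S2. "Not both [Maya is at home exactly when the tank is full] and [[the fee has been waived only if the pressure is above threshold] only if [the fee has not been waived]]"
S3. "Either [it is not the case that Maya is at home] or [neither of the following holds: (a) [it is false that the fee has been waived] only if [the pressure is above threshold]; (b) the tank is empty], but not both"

3

Let P = "the tank is full" (F), S = "the fee has been waived" (T), R = "the pressure is above threshold" (T), Q = "Maya is at home" (F).

S1: Formalization: ((P ∧ S) → ¬R) ∨ (Q ↔ S)

P ∧ S = F ∧ T = F
¬R = ¬T = F
(P ∧ S) → ¬R = F → F = T
Q ↔ S = F ↔ T = F
((P ∧ S) → ¬R) ∨ (Q ↔ S) = T ∨ F = T
Thus S1 is true.

S2: Formalization: (Q ↔ P) ↑ ((S → R) → ¬S)

Q ↔ P = F ↔ F = T
S → R = T → T = T
¬S = ¬T = F
(S → R) → ¬S = T → F = F
(Q ↔ P) ↑ ((S → R) → ¬S) = T ↑ F = T
Thus S2 is true.

S3: Parsed as ¬Q ⊕ ((¬S → R) ↓ ¬P)

¬Q = ¬F = T
¬S = ¬T = F
¬S → R = F → T = T
¬P = ¬F = T
(¬S → R) ↓ ¬P = T ↓ T = F
¬Q ⊕ ((¬S → R) ↓ ¬P) = T ⊕ F = T
So S3 is true.

True statements: 3.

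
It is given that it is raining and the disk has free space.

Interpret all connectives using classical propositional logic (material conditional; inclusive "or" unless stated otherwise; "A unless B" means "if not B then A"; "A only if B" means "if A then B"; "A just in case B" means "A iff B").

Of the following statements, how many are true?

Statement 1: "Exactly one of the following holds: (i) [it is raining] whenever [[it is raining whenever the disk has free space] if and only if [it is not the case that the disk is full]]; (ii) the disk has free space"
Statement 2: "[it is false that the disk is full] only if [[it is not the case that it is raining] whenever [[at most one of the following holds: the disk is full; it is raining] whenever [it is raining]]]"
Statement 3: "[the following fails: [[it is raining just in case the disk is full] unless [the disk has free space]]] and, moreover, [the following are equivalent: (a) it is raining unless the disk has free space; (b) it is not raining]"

0

Let Q = "the disk is full" (False), P = "it is raining" (True).

Statement 1: This is (((not Q -> P) iff not Q) -> P) xor not Q.

not Q = not False = True
not Q -> P = True -> True = True
not Q = not False = True
(not Q -> P) iff not Q = True iff True = True
((not Q -> P) iff not Q) -> P = True -> True = True
not Q = not False = True
(((not Q -> P) iff not Q) -> P) xor not Q = True xor True = False
So Statement 1 is false.

Statement 2: In symbols: not Q -> ((P -> (Q nand P)) -> not P)

not Q = not False = True
Q nand P = False nand True = True
P -> (Q nand P) = True -> True = True
not P = not True = False
(P -> (Q nand P)) -> not P = True -> False = False
not Q -> ((P -> (Q nand P)) -> not P) = True -> False = False
So Statement 2 is false.

Statement 3: Parsed as not ((P iff Q) or not Q) and ((P or not Q) iff not P)

P iff Q = True iff False = False
not Q = not False = True
(P iff Q) or not Q = False or True = True
not ((P iff Q) or not Q) = not True = False
not Q = not False = True
P or not Q = True or True = True
not P = not True = False
(P or not Q) iff not P = True iff False = False
not ((P iff Q) or not Q) and ((P or not Q) iff not P) = False and False = False
So Statement 3 is false.

True statements: 0 (none).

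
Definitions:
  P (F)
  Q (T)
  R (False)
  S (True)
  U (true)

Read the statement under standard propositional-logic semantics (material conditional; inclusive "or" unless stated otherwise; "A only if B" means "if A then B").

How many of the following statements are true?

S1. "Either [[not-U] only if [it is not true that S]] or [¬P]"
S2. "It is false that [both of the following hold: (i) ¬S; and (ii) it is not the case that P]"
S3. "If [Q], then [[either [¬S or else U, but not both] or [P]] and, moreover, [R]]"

2

S1: Parsed as (~U -> ~S) | ~P

~U = ~T = F
~S = ~T = F
~U -> ~S = F -> F = T
~P = ~F = T
(~U -> ~S) | ~P = T | T = T
So S1 is true.

S2: This is ~(~S & ~P).

~S = ~T = F
~P = ~F = T
~S & ~P = F & T = F
~(~S & ~P) = ~F = T
So S2 is true.

S3: This is Q -> (((~S xor U) | P) & R).

~S = ~T = F
~S xor U = F xor T = T
(~S xor U) | P = T | F = T
((~S xor U) | P) & R = T & F = F
Q -> (((~S xor U) | P) & R) = T -> F = F
Hence S3 is false.

True statements: 2 (S1, S2).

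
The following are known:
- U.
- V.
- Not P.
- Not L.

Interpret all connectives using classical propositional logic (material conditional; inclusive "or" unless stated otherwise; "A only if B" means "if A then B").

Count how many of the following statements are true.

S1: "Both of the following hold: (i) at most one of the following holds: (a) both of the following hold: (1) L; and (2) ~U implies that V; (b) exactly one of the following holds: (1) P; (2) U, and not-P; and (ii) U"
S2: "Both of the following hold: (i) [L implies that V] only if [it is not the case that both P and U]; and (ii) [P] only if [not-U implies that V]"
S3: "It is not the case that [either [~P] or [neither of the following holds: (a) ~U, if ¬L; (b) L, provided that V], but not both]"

S1: Parsed as ((L & (~U -> V)) nand (P xor (U & ~P))) & U

~U = ~T = F
~U -> V = F -> T = T
L & (~U -> V) = F & T = F
~P = ~F = T
U & ~P = T & T = T
P xor (U & ~P) = F xor T = T
(L & (~U -> V)) nand (P xor (U & ~P)) = F nand T = T
((L & (~U -> V)) nand (P xor (U & ~P))) & U = T & T = T
So S1 is true.

S2: This is ((L -> V) -> (P nand U)) & (P -> (~U -> V)).

L -> V = F -> T = T
P nand U = F nand T = T
(L -> V) -> (P nand U) = T -> T = T
~U = ~T = F
~U -> V = F -> T = T
P -> (~U -> V) = F -> T = T
((L -> V) -> (P nand U)) & (P -> (~U -> V)) = T & T = T
Hence S2 is true.

S3: Parsed as ~(~P xor ((~L -> ~U) nor (V -> L)))

~P = ~F = T
~L = ~F = T
~U = ~T = F
~L -> ~U = T -> F = F
V -> L = T -> F = F
(~L -> ~U) nor (V -> L) = F nor F = T
~P xor ((~L -> ~U) nor (V -> L)) = T xor T = F
~(~P xor ((~L -> ~U) nor (V -> L))) = ~F = T
So S3 is true.

True statements: 3 (S1, S2, S3).

3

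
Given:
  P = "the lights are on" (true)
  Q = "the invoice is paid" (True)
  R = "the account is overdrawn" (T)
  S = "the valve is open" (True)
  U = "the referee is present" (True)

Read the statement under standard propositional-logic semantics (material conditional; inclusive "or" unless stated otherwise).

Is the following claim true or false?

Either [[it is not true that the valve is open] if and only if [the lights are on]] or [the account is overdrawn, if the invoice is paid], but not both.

true

In symbols: (¬S ↔ P) ⊕ (Q → R)

¬S = ¬T = F
¬S ↔ P = F ↔ T = F
Q → R = T → T = T
(¬S ↔ P) ⊕ (Q → R) = F ⊕ T = T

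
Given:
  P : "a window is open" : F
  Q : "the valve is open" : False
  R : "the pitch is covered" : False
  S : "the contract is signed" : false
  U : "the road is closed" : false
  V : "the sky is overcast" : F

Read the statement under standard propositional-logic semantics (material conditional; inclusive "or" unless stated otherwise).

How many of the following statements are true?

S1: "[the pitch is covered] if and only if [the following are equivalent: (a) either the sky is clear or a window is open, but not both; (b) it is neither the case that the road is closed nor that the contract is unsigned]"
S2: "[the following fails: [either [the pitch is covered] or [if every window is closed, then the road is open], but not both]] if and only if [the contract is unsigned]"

1

S1: Formalization: R iff ((not V xor P) iff (U nor not S))

not V = not False = True
not V xor P = True xor False = True
not S = not False = True
U nor not S = False nor True = False
(not V xor P) iff (U nor not S) = True iff False = False
R iff ((not V xor P) iff (U nor not S)) = False iff False = True
Thus S1 is true.

S2: Parsed as not (R xor (not P -> not U)) iff not S

not P = not False = True
not U = not False = True
not P -> not U = True -> True = True
R xor (not P -> not U) = False xor True = True
not (R xor (not P -> not U)) = not True = False
not S = not False = True
not (R xor (not P -> not U)) iff not S = False iff True = False
So S2 is false.

Count: 1.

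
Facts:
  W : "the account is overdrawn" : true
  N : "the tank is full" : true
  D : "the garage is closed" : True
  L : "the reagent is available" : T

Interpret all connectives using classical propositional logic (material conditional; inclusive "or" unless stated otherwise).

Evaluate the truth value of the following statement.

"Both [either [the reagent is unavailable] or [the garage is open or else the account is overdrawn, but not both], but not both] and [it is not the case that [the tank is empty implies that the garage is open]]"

Values: L=True, D=True, W=True, N=True.
This is (not L xor (not D xor W)) and not (not N -> not D).

not L = not True = False
not D = not True = False
not D xor W = False xor True = True
not L xor (not D xor W) = False xor True = True
not N = not True = False
not D = not True = False
not N -> not D = False -> False = True
not (not N -> not D) = not True = False
(not L xor (not D xor W)) and not (not N -> not D) = True and False = False

false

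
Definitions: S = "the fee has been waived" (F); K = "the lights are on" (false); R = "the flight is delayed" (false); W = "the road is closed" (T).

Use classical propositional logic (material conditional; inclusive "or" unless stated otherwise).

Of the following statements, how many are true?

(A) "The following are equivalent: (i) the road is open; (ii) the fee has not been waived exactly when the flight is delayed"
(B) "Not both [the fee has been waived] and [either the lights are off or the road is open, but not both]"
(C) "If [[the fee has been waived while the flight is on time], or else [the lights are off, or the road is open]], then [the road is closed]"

3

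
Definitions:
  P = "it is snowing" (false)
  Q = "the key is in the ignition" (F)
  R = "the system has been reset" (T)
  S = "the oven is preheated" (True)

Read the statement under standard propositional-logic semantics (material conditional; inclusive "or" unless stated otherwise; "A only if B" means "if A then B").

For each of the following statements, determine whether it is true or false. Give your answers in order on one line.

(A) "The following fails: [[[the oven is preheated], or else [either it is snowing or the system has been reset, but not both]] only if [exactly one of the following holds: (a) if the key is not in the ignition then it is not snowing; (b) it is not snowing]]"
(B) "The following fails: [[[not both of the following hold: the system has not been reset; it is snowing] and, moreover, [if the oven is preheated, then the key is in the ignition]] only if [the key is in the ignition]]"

(A): This is ~((S | (P xor R)) -> ((~Q -> ~P) xor ~P)).

P xor R = F xor T = T
S | (P xor R) = T | T = T
~Q = ~F = T
~P = ~F = T
~Q -> ~P = T -> T = T
~P = ~F = T
(~Q -> ~P) xor ~P = T xor T = F
(S | (P xor R)) -> ((~Q -> ~P) xor ~P) = T -> F = F
~((S | (P xor R)) -> ((~Q -> ~P) xor ~P)) = ~F = T
Thus (A) is true.

(B): Formalization: ~(((~R nand P) & (S -> Q)) -> Q)

~R = ~T = F
~R nand P = F nand F = T
S -> Q = T -> F = F
(~R nand P) & (S -> Q) = T & F = F
((~R nand P) & (S -> Q)) -> Q = F -> F = T
~(((~R nand P) & (S -> Q)) -> Q) = ~T = F
So (B) is false.

(A) True / (B) False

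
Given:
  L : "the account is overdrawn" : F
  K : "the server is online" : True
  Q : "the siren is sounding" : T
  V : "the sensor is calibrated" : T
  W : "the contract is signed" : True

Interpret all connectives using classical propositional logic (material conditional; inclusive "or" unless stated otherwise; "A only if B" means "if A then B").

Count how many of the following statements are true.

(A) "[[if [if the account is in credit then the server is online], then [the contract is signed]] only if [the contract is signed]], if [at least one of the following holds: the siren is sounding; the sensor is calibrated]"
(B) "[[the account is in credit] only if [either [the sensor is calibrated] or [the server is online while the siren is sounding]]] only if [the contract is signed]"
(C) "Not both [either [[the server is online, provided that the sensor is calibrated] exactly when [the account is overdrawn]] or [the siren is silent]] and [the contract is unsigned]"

(A): Parsed as (Q | V) -> (((~L -> K) -> W) -> W)

Q | V = T | T = T
~L = ~F = T
~L -> K = T -> T = T
(~L -> K) -> W = T -> T = T
((~L -> K) -> W) -> W = T -> T = T
(Q | V) -> (((~L -> K) -> W) -> W) = T -> T = T
So (A) is true.

(B): This is (~L -> (V | (K & Q))) -> W.

~L = ~F = T
K & Q = T & T = T
V | (K & Q) = T | T = T
~L -> (V | (K & Q)) = T -> T = T
(~L -> (V | (K & Q))) -> W = T -> T = T
Hence (B) is true.

(C): In symbols: (((V -> K) <-> L) | ~Q) nand ~W

V -> K = T -> T = T
(V -> K) <-> L = T <-> F = F
~Q = ~T = F
((V -> K) <-> L) | ~Q = F | F = F
~W = ~T = F
(((V -> K) <-> L) | ~Q) nand ~W = F nand F = T
So (C) is true.

True statements: 3 ((A), (B), (C)).

3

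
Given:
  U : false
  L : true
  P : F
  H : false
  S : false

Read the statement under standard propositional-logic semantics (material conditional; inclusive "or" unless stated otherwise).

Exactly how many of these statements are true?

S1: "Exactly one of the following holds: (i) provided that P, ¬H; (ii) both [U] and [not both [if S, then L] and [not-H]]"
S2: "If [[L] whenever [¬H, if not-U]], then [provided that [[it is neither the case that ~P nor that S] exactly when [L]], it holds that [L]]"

S1: This is (P → ¬H) ⊕ (U ∧ ((S → L) ↑ ¬H)).

¬H = ¬F = T
P → ¬H = F → T = T
S → L = F → T = T
¬H = ¬F = T
(S → L) ↑ ¬H = T ↑ T = F
U ∧ ((S → L) ↑ ¬H) = F ∧ F = F
(P → ¬H) ⊕ (U ∧ ((S → L) ↑ ¬H)) = T ⊕ F = T
So S1 is true.

S2: Formalization: ((¬U → ¬H) → L) → (((¬P ↓ S) ↔ L) → L)

¬U = ¬F = T
¬H = ¬F = T
¬U → ¬H = T → T = T
(¬U → ¬H) → L = T → T = T
¬P = ¬F = T
¬P ↓ S = T ↓ F = F
(¬P ↓ S) ↔ L = F ↔ T = F
((¬P ↓ S) ↔ L) → L = F → T = T
((¬U → ¬H) → L) → (((¬P ↓ S) ↔ L) → L) = T → T = T
Thus S2 is true.

Count: 2.

2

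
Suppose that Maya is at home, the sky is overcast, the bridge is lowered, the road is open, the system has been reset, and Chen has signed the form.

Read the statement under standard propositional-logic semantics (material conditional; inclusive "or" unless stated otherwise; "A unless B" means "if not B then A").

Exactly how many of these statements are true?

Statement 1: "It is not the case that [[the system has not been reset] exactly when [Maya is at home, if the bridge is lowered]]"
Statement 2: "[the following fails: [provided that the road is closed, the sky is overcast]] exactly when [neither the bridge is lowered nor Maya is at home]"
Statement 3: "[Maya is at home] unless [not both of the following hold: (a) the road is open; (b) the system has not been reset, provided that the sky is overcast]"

3

Let G = "the system has been reset" (T), S = "the bridge is raised" (F), V = "Maya is at home" (T), H = "the road is closed" (F), D = "the sky is overcast" (T).

Statement 1: Formalization: ¬(¬G ↔ (¬S → V))

¬G = ¬T = F
¬S = ¬F = T
¬S → V = T → T = T
¬G ↔ (¬S → V) = F ↔ T = F
¬(¬G ↔ (¬S → V)) = ¬F = T
Thus Statement 1 is true.

Statement 2: In symbols: ¬(H → D) ↔ (¬S ↓ V)

H → D = F → T = T
¬(H → D) = ¬T = F
¬S = ¬F = T
¬S ↓ V = T ↓ T = F
¬(H → D) ↔ (¬S ↓ V) = F ↔ F = T
Thus Statement 2 is true.

Statement 3: Parsed as V ∨ (¬H ↑ (D → ¬G))

¬H = ¬F = T
¬G = ¬T = F
D → ¬G = T → F = F
¬H ↑ (D → ¬G) = T ↑ F = T
V ∨ (¬H ↑ (D → ¬G)) = T ∨ T = T
Hence Statement 3 is true.

Count: 3.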